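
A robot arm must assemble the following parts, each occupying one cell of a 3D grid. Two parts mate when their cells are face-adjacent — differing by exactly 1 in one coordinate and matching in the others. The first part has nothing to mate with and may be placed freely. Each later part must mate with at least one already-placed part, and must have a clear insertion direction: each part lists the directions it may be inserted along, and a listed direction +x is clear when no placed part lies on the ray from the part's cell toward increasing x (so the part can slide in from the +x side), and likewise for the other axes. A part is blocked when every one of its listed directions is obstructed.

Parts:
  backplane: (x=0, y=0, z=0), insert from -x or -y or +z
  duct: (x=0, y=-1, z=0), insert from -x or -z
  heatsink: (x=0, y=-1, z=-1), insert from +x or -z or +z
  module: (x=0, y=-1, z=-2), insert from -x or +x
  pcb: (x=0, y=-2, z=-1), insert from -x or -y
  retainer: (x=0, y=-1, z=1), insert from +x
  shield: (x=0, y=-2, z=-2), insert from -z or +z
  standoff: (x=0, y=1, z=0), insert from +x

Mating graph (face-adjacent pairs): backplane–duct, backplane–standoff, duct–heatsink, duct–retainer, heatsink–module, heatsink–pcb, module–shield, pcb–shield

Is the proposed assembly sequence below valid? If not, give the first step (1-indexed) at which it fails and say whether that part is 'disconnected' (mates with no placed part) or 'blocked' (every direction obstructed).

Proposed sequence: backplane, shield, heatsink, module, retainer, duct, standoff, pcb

Invalid at step 2 (disconnected)

1. backplane@(0, 0, 0) [-x clear] — {backplane}
2. shield@(0, -2, -2) — no placed neighbour ⇒ disconnected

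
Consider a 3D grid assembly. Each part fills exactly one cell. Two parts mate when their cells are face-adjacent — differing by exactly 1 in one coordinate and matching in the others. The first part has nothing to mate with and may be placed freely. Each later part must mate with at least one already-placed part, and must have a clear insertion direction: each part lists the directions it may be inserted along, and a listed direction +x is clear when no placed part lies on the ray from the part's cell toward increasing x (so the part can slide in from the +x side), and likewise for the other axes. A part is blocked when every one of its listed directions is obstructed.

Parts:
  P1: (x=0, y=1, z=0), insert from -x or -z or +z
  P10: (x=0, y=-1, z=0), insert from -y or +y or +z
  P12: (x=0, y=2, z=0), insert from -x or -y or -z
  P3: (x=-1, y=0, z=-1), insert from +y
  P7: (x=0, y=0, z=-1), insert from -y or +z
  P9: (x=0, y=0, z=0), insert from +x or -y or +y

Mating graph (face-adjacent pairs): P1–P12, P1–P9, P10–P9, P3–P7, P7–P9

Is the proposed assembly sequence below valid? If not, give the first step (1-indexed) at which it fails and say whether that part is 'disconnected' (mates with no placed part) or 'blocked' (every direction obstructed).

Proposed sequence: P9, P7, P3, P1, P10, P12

1. P9@(0, 0, 0) [+x clear] — {P9}
2. P7@(0, 0, -1) [-y clear] — {P7, P9}
3. P3@(-1, 0, -1) [+y clear] — {P3, P7, P9}
4. P1@(0, 1, 0) [-x clear] — {P1, P3, P7, P9}
5. P10@(0, -1, 0) [-y clear] — {P1, P10, P3, P7, P9}
6. P12@(0, 2, 0) [-x clear] — {P1, P10, P12, P3, P7, P9}

Valid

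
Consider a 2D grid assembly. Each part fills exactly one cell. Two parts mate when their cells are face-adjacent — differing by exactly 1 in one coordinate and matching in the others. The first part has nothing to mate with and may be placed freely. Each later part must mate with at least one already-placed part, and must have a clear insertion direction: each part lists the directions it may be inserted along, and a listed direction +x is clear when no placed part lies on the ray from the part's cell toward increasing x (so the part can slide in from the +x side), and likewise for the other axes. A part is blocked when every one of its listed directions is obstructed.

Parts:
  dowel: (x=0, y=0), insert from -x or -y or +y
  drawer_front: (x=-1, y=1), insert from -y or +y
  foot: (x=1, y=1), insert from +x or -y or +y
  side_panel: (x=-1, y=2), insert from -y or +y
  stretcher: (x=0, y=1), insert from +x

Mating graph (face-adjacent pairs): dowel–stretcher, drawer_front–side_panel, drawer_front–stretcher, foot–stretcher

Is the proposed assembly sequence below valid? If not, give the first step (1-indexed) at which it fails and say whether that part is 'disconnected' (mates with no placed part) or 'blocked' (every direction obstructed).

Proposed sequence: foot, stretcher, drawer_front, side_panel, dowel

Invalid at step 2 (blocked)

1. foot@(1, 1) [+x clear] — {foot}
2. stretcher@(0, 1) — +x all obstructed ⇒ blocked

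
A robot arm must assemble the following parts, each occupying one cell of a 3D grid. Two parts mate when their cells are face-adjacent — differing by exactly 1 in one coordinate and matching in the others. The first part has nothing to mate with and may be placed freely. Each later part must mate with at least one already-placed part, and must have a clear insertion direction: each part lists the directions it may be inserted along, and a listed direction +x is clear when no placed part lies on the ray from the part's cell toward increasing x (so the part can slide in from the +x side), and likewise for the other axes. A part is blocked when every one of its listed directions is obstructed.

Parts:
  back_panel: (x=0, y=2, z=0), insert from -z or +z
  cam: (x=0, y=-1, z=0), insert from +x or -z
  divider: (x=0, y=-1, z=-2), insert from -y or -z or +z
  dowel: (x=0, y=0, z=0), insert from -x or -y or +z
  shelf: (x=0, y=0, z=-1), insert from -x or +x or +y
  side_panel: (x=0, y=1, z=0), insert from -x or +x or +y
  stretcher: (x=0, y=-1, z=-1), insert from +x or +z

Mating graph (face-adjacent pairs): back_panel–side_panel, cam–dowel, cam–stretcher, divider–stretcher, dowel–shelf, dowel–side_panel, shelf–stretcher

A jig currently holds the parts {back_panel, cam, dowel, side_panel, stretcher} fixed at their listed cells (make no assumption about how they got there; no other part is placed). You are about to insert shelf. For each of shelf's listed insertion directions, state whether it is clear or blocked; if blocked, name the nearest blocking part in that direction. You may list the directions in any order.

+x: clear; +y: clear; -x: clear

-x: ray from shelf(0, 0, -1) has no placed part ⇒ clear
+x: ray from shelf(0, 0, -1) has no placed part ⇒ clear
+y: ray from shelf(0, 0, -1) has no placed part ⇒ clear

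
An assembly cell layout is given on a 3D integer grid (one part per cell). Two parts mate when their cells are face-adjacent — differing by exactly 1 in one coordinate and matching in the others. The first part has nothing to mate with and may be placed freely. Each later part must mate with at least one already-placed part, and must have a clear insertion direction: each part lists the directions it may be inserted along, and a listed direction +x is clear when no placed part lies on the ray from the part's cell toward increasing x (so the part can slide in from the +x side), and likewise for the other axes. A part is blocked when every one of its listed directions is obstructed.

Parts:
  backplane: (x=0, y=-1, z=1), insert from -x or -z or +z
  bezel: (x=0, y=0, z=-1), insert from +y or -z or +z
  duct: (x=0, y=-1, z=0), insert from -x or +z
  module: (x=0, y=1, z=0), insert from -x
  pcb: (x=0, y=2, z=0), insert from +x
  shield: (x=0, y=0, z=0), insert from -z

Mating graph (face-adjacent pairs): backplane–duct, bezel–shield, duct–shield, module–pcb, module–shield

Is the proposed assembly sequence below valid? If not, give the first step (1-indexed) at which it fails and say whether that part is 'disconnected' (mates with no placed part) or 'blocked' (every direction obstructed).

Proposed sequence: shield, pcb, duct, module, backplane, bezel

1. shield@(0, 0, 0) [-z clear] — {shield}
2. pcb@(0, 2, 0) — no placed neighbour ⇒ disconnected

Invalid at step 2 (disconnected)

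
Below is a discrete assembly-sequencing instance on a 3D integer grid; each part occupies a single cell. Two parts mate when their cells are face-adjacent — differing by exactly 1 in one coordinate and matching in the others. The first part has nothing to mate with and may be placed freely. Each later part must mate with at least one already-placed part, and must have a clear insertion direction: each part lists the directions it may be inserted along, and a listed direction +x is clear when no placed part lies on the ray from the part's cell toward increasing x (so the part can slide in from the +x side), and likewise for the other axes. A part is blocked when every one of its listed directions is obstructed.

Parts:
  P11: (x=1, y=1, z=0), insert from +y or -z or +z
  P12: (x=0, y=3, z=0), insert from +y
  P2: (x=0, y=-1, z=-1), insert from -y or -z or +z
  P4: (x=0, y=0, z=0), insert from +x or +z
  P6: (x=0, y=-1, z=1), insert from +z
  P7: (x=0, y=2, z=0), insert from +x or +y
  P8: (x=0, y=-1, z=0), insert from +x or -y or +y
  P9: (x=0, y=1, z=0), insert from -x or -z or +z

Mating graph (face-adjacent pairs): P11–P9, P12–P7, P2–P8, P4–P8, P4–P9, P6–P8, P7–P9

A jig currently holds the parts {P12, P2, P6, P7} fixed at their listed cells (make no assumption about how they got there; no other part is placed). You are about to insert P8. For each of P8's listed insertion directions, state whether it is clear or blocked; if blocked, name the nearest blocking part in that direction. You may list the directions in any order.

+x: ray from P8(0, -1, 0) has no placed part ⇒ clear
-y: ray from P8(0, -1, 0) has no placed part ⇒ clear
+y: nearest on ray is P7@(0, 2, 0) ⇒ blocked

+x: clear; +y: blocked by P7; -y: clear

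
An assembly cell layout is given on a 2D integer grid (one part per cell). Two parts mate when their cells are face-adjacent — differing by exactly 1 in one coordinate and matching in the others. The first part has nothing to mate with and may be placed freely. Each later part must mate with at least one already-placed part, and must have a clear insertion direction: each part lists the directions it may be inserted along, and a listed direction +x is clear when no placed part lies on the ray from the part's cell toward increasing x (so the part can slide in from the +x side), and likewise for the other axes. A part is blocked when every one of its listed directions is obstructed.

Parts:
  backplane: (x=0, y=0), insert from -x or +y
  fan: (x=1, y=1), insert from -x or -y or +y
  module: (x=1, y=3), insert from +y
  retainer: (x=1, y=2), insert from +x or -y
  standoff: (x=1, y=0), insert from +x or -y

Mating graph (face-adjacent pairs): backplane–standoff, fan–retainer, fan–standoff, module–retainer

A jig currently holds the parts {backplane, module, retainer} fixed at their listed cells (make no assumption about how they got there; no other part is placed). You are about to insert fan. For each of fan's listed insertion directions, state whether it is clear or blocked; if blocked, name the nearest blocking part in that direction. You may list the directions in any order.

+y: blocked by retainer; -x: clear; -y: clear

-x: ray from fan(1, 1) has no placed part ⇒ clear
-y: ray from fan(1, 1) has no placed part ⇒ clear
+y: nearest on ray is retainer@(1, 2) ⇒ blocked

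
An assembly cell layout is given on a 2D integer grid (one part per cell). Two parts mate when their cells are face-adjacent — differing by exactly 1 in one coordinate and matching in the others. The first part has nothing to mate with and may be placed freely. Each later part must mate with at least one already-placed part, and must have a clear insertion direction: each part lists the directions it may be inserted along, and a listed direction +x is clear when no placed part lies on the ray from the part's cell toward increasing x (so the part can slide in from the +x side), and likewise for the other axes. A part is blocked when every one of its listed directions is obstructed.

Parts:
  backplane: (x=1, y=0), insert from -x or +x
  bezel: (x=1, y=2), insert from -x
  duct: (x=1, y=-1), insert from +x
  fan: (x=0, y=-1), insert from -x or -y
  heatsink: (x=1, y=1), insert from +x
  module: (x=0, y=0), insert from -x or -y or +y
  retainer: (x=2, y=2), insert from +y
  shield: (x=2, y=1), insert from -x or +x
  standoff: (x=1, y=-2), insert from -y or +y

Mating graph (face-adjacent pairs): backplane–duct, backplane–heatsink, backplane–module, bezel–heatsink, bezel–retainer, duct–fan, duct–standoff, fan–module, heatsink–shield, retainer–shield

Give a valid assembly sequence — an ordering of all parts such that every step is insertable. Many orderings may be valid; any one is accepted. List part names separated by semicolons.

fan; module; backplane; heatsink; shield; retainer; bezel; duct; standoff

1. fan@(0, -1) [-x clear] — {fan}
2. module@(0, 0) [-x clear] — {fan, module}
3. backplane@(1, 0) [+x clear] — {backplane, fan, module}
4. heatsink@(1, 1) [+x clear] — {backplane, fan, heatsink, module}
5. shield@(2, 1) [+x clear] — {backplane, fan, heatsink, module, shield}
6. retainer@(2, 2) [+y clear] — {backplane, fan, heatsink, module, retainer, shield}
7. bezel@(1, 2) [-x clear] — {backplane, bezel, fan, heatsink, module, retainer, shield}
8. duct@(1, -1) [+x clear] — {backplane, bezel, duct, fan, heatsink, module, retainer, shield}
9. standoff@(1, -2) [-y clear] — {backplane, bezel, duct, fan, heatsink, module, retainer, shield, standoff}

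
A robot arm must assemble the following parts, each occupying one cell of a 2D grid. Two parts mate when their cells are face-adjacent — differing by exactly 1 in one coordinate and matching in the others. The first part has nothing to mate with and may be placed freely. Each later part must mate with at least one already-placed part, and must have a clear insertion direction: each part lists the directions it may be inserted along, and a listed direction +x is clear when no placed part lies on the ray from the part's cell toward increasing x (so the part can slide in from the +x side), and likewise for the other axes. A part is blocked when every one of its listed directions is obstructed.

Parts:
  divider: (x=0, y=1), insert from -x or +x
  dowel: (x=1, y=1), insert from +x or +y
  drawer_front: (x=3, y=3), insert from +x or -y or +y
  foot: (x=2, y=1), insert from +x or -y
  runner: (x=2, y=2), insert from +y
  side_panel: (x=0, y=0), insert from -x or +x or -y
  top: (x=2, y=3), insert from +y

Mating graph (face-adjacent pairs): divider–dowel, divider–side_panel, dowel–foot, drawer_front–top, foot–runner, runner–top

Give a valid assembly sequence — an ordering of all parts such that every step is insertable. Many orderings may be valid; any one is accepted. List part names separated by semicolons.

runner; foot; top; drawer_front; dowel; divider; side_panel

1. runner@(2, 2) [+y clear] — {runner}
2. foot@(2, 1) [+x clear] — {foot, runner}
3. top@(2, 3) [+y clear] — {foot, runner, top}
4. drawer_front@(3, 3) [+x clear] — {drawer_front, foot, runner, top}
5. dowel@(1, 1) [+y clear] — {dowel, drawer_front, foot, runner, top}
6. divider@(0, 1) [-x clear] — {divider, dowel, drawer_front, foot, runner, top}
7. side_panel@(0, 0) [-x clear] — {divider, dowel, drawer_front, foot, runner, side_panel, top}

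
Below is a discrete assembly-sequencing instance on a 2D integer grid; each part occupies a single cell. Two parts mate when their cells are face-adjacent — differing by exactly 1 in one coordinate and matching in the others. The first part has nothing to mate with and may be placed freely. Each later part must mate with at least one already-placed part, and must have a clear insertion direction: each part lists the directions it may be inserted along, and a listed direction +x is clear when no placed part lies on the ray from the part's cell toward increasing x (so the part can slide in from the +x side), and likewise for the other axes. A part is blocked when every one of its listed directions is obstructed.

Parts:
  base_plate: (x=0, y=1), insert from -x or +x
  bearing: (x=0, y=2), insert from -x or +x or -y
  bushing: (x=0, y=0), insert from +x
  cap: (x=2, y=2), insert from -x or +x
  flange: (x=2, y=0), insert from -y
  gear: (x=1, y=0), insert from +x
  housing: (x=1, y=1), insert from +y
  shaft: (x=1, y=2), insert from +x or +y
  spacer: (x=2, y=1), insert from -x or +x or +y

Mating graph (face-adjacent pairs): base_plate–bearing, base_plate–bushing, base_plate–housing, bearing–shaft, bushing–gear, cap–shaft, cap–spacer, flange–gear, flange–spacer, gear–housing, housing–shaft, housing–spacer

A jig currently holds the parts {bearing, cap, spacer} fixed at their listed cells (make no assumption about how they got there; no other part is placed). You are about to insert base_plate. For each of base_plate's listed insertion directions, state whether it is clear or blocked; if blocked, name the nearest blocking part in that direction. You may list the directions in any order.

-x: ray from base_plate(0, 1) has no placed part ⇒ clear
+x: nearest on ray is spacer@(2, 1) ⇒ blocked

+x: blocked by spacer; -x: clear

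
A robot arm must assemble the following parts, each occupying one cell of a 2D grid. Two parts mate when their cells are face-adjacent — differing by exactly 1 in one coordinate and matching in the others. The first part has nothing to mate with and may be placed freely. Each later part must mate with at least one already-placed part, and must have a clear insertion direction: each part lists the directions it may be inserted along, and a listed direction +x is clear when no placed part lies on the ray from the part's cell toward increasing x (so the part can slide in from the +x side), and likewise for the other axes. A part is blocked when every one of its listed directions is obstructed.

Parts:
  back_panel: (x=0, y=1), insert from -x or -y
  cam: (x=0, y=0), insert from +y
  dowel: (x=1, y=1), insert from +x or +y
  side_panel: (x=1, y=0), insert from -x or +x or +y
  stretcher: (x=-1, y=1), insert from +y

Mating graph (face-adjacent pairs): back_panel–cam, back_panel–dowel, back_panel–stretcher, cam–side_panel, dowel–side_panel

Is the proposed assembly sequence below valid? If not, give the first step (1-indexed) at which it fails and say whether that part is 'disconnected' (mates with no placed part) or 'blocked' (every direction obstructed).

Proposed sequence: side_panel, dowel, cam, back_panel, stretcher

Valid

1. side_panel@(1, 0) [-x clear] — {side_panel}
2. dowel@(1, 1) [+x clear] — {dowel, side_panel}
3. cam@(0, 0) [+y clear] — {cam, dowel, side_panel}
4. back_panel@(0, 1) [-x clear] — {back_panel, cam, dowel, side_panel}
5. stretcher@(-1, 1) [+y clear] — {back_panel, cam, dowel, side_panel, stretcher}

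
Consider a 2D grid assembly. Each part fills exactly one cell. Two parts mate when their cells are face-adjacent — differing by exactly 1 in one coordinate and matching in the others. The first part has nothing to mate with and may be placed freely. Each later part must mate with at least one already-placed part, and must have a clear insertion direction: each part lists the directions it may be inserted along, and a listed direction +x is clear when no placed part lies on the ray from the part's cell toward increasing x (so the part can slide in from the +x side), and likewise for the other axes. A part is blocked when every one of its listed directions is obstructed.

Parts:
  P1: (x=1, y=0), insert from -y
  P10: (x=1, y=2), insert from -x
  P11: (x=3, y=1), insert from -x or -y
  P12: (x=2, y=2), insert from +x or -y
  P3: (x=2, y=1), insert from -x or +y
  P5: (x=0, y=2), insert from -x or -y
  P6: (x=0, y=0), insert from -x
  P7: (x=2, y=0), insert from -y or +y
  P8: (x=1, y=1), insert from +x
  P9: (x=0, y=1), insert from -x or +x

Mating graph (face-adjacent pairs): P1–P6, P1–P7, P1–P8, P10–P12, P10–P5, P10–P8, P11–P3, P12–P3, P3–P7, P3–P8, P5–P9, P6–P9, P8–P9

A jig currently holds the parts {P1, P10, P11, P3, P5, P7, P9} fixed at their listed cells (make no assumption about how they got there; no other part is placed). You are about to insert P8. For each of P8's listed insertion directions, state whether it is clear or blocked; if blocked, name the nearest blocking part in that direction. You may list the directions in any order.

+x: nearest on ray is P3@(2, 1) ⇒ blocked

+x: blocked by P3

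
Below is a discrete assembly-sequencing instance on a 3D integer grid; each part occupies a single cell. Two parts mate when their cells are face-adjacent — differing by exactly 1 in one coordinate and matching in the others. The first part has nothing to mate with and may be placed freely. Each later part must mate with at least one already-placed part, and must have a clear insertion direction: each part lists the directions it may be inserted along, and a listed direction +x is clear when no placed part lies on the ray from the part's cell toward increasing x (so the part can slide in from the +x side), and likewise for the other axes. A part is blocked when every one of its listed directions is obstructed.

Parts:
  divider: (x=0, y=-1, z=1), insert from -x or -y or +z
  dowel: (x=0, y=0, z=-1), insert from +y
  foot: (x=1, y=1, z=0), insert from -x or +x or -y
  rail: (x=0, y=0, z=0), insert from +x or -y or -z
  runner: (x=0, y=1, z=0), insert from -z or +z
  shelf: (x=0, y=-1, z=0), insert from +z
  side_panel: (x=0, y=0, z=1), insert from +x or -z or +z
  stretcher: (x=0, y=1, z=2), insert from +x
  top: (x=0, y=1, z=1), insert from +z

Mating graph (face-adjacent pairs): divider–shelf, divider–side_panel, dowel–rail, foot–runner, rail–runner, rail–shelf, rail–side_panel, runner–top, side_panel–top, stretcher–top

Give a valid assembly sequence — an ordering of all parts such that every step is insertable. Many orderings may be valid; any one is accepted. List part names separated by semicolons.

1. shelf@(0, -1, 0) [+z clear] — {shelf}
2. rail@(0, 0, 0) [+x clear] — {rail, shelf}
3. runner@(0, 1, 0) [-z clear] — {rail, runner, shelf}
4. top@(0, 1, 1) [+z clear] — {rail, runner, shelf, top}
5. stretcher@(0, 1, 2) [+x clear] — {rail, runner, shelf, stretcher, top}
6. dowel@(0, 0, -1) [+y clear] — {dowel, rail, runner, shelf, stretcher, top}
7. divider@(0, -1, 1) [-x clear] — {divider, dowel, rail, runner, shelf, stretcher, top}
8. side_panel@(0, 0, 1) [+x clear] — {divider, dowel, rail, runner, shelf, side_panel, stretcher, top}
9. foot@(1, 1, 0) [+x clear] — {divider, dowel, foot, rail, runner, shelf, side_panel, stretcher, top}

shelf; rail; runner; top; stretcher; dowel; divider; side_panel; foot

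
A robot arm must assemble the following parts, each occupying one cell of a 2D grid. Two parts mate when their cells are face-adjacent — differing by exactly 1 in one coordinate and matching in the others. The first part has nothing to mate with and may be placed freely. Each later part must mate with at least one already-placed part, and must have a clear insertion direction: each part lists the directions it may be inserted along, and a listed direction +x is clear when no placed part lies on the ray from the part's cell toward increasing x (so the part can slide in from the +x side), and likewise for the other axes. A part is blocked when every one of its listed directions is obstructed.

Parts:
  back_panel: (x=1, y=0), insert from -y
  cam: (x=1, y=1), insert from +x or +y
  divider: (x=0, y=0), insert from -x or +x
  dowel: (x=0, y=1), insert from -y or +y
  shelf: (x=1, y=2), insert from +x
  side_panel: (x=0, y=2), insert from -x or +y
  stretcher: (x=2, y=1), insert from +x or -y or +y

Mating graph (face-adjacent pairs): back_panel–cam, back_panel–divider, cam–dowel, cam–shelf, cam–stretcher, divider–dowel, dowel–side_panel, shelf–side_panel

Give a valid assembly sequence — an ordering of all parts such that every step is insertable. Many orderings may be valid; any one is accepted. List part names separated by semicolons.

divider; dowel; back_panel; side_panel; cam; stretcher; shelf

1. divider@(0, 0) [-x clear] — {divider}
2. dowel@(0, 1) [+y clear] — {divider, dowel}
3. back_panel@(1, 0) [-y clear] — {back_panel, divider, dowel}
4. side_panel@(0, 2) [-x clear] — {back_panel, divider, dowel, side_panel}
5. cam@(1, 1) [+x clear] — {back_panel, cam, divider, dowel, side_panel}
6. stretcher@(2, 1) [+x clear] — {back_panel, cam, divider, dowel, side_panel, stretcher}
7. shelf@(1, 2) [+x clear] — {back_panel, cam, divider, dowel, shelf, side_panel, stretcher}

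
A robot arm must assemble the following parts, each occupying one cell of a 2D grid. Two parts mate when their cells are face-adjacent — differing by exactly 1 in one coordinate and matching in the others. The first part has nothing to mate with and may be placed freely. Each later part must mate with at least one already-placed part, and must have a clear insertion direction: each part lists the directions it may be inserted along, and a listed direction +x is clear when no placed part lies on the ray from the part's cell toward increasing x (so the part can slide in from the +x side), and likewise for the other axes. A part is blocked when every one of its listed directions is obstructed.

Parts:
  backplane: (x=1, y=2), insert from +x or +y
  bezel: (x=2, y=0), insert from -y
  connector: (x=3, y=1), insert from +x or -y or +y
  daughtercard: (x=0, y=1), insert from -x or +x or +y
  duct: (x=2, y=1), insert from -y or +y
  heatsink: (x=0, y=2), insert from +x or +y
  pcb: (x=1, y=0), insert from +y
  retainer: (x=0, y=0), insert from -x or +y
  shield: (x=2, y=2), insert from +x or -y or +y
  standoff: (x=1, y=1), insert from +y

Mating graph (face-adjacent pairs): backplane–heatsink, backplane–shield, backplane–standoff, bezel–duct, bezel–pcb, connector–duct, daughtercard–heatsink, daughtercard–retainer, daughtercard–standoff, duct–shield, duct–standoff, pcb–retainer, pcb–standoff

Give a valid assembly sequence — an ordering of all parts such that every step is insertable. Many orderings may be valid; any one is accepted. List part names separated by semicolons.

daughtercard; retainer; heatsink; pcb; standoff; backplane; bezel; duct; connector; shield

1. daughtercard@(0, 1) [-x clear] — {daughtercard}
2. retainer@(0, 0) [-x clear] — {daughtercard, retainer}
3. heatsink@(0, 2) [+x clear] — {daughtercard, heatsink, retainer}
4. pcb@(1, 0) [+y clear] — {daughtercard, heatsink, pcb, retainer}
5. standoff@(1, 1) [+y clear] — {daughtercard, heatsink, pcb, retainer, standoff}
6. backplane@(1, 2) [+x clear] — {backplane, daughtercard, heatsink, pcb, retainer, standoff}
7. bezel@(2, 0) [-y clear] — {backplane, bezel, daughtercard, heatsink, pcb, retainer, standoff}
8. duct@(2, 1) [+y clear] — {backplane, bezel, daughtercard, duct, heatsink, pcb, retainer, standoff}
9. connector@(3, 1) [+x clear] — {backplane, bezel, connector, daughtercard, duct, heatsink, pcb, retainer, standoff}
10. shield@(2, 2) [+x clear] — {backplane, bezel, connector, daughtercard, duct, heatsink, pcb, retainer, shield, standoff}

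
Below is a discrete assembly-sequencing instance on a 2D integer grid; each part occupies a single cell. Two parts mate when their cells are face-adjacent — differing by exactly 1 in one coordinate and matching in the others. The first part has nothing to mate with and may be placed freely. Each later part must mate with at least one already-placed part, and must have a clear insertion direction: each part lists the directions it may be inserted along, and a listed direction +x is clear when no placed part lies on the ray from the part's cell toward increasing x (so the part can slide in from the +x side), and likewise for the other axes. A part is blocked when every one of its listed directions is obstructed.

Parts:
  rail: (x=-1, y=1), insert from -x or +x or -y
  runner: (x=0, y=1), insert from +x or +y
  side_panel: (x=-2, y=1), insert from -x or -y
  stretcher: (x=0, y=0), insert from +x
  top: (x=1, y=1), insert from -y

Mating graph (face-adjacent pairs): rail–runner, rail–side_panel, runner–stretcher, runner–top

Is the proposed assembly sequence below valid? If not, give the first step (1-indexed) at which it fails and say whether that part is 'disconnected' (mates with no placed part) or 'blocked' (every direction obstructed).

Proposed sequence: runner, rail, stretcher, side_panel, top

1. runner@(0, 1) [+x clear] — {runner}
2. rail@(-1, 1) [-x clear] — {rail, runner}
3. stretcher@(0, 0) [+x clear] — {rail, runner, stretcher}
4. side_panel@(-2, 1) [-x clear] — {rail, runner, side_panel, stretcher}
5. top@(1, 1) [-y clear] — {rail, runner, side_panel, stretcher, top}

Valid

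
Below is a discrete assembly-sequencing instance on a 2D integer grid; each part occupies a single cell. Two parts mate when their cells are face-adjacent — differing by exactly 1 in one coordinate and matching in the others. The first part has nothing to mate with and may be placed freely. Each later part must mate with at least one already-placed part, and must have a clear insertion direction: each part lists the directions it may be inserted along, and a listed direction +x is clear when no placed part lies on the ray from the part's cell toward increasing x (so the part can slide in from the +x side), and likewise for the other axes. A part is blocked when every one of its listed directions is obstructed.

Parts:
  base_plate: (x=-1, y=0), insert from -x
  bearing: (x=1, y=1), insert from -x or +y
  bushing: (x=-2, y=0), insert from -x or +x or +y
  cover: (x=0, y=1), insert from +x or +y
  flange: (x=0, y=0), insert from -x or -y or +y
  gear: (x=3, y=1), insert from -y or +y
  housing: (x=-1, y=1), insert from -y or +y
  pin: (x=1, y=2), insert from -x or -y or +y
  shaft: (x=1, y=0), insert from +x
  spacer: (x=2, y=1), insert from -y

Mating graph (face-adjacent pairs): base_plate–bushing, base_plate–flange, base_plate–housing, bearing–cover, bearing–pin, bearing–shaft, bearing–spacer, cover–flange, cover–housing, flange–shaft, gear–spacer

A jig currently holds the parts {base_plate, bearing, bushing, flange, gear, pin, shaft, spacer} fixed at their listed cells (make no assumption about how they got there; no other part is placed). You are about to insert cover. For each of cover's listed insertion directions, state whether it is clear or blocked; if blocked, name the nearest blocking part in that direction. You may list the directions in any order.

+x: blocked by bearing; +y: clear

+x: nearest on ray is bearing@(1, 1) ⇒ blocked
+y: ray from cover(0, 1) has no placed part ⇒ clear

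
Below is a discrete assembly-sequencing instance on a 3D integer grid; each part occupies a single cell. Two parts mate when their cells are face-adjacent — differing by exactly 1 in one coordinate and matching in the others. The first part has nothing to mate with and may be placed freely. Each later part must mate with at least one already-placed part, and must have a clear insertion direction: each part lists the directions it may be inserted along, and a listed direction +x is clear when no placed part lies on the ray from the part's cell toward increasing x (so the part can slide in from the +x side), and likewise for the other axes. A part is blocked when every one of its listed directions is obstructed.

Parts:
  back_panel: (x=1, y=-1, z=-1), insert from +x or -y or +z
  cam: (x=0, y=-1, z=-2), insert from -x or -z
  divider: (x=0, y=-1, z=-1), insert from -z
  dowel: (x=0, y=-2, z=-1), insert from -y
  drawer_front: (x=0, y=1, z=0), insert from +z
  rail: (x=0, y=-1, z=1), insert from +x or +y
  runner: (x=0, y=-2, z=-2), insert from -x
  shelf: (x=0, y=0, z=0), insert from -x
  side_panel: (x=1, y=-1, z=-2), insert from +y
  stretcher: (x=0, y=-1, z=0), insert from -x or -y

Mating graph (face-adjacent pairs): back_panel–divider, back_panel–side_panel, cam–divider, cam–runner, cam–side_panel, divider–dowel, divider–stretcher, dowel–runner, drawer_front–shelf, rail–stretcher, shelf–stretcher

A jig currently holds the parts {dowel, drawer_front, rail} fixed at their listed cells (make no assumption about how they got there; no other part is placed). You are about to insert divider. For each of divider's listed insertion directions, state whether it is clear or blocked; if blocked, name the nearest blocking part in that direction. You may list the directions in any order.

-z: clear

-z: ray from divider(0, -1, -1) has no placed part ⇒ clear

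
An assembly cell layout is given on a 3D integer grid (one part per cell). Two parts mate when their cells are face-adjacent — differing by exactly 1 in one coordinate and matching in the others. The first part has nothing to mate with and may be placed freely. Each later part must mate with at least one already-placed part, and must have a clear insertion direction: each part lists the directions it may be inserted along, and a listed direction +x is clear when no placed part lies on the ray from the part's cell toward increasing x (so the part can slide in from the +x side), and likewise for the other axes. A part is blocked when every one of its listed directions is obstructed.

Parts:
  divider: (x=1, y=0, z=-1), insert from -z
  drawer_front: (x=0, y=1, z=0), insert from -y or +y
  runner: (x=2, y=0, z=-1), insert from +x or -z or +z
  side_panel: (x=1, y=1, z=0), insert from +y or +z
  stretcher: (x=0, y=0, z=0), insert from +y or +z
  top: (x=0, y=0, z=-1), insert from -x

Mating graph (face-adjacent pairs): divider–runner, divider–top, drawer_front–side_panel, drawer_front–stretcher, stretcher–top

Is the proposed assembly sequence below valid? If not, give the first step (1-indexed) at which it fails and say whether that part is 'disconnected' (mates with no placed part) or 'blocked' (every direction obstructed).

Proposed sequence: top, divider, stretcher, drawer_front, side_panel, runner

Valid

1. top@(0, 0, -1) [-x clear] — {top}
2. divider@(1, 0, -1) [-z clear] — {divider, top}
3. stretcher@(0, 0, 0) [+y clear] — {divider, stretcher, top}
4. drawer_front@(0, 1, 0) [+y clear] — {divider, drawer_front, stretcher, top}
5. side_panel@(1, 1, 0) [+y clear] — {divider, drawer_front, side_panel, stretcher, top}
6. runner@(2, 0, -1) [+x clear] — {divider, drawer_front, runner, side_panel, stretcher, top}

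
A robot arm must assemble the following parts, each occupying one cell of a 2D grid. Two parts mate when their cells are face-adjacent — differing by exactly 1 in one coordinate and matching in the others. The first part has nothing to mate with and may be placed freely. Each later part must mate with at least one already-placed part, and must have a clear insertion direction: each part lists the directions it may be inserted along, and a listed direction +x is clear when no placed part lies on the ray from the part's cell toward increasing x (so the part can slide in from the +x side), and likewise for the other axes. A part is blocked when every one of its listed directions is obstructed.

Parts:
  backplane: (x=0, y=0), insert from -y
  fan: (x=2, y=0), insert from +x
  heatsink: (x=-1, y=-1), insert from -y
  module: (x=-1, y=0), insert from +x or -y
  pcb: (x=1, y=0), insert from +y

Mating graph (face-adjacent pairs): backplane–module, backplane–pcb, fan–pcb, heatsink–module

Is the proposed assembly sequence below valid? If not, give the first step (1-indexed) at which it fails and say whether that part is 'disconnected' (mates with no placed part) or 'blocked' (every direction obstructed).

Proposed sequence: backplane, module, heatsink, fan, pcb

Invalid at step 4 (disconnected)

1. backplane@(0, 0) [-y clear] — {backplane}
2. module@(-1, 0) [-y clear] — {backplane, module}
3. heatsink@(-1, -1) [-y clear] — {backplane, heatsink, module}
4. fan@(2, 0) — no placed neighbour ⇒ disconnected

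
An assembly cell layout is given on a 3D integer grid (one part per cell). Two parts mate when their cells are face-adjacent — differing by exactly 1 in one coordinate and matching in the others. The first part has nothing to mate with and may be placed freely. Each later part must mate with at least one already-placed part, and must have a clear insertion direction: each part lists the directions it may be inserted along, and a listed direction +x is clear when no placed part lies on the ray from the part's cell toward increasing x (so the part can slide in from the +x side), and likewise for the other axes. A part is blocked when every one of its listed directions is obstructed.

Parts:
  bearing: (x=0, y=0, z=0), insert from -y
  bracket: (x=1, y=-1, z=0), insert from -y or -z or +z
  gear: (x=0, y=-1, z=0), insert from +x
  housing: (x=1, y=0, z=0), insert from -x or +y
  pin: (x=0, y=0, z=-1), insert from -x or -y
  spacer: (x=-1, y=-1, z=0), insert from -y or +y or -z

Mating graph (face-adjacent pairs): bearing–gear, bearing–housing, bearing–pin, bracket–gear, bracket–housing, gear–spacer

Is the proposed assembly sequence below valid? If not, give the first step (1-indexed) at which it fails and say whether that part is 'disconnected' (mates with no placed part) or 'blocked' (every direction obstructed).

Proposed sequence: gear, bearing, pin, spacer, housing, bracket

1. gear@(0, -1, 0) [+x clear] — {gear}
2. bearing@(0, 0, 0) — -y all obstructed ⇒ blocked

Invalid at step 2 (blocked)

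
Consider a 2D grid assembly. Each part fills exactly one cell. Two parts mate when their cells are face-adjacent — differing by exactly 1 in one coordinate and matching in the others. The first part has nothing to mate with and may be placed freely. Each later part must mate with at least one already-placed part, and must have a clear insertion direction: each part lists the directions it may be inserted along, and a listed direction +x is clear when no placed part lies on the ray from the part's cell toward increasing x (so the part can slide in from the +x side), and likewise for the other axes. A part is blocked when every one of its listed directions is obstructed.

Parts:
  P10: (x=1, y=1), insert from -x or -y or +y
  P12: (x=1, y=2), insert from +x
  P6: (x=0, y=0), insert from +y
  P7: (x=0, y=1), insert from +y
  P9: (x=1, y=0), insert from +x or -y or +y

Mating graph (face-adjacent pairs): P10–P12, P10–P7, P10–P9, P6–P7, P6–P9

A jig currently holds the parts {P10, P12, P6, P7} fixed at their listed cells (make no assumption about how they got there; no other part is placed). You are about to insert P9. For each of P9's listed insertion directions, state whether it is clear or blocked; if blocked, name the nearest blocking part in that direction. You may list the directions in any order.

+x: clear; +y: blocked by P10; -y: clear

+x: ray from P9(1, 0) has no placed part ⇒ clear
-y: ray from P9(1, 0) has no placed part ⇒ clear
+y: nearest on ray is P10@(1, 1) ⇒ blocked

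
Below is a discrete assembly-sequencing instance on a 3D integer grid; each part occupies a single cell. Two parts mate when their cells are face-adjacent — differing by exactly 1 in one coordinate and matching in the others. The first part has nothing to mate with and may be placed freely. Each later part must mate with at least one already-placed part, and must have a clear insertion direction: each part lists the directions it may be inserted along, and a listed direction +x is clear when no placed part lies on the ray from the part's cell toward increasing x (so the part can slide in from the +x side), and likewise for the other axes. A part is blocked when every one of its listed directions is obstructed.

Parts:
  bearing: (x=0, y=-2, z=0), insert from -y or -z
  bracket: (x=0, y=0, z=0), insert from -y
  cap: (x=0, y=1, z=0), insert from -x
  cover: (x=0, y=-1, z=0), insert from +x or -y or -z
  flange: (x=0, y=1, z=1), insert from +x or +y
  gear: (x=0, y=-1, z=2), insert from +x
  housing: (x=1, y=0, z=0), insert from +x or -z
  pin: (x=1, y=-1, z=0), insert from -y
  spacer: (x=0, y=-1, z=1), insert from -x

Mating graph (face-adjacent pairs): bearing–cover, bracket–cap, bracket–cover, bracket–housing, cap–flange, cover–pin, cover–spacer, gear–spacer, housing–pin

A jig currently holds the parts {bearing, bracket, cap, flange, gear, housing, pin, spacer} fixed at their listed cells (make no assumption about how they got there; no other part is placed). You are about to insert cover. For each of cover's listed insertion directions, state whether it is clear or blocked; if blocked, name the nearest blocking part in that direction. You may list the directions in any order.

+x: blocked by pin; -y: blocked by bearing; -z: clear

+x: nearest on ray is pin@(1, -1, 0) ⇒ blocked
-y: nearest on ray is bearing@(0, -2, 0) ⇒ blocked
-z: ray from cover(0, -1, 0) has no placed part ⇒ clear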